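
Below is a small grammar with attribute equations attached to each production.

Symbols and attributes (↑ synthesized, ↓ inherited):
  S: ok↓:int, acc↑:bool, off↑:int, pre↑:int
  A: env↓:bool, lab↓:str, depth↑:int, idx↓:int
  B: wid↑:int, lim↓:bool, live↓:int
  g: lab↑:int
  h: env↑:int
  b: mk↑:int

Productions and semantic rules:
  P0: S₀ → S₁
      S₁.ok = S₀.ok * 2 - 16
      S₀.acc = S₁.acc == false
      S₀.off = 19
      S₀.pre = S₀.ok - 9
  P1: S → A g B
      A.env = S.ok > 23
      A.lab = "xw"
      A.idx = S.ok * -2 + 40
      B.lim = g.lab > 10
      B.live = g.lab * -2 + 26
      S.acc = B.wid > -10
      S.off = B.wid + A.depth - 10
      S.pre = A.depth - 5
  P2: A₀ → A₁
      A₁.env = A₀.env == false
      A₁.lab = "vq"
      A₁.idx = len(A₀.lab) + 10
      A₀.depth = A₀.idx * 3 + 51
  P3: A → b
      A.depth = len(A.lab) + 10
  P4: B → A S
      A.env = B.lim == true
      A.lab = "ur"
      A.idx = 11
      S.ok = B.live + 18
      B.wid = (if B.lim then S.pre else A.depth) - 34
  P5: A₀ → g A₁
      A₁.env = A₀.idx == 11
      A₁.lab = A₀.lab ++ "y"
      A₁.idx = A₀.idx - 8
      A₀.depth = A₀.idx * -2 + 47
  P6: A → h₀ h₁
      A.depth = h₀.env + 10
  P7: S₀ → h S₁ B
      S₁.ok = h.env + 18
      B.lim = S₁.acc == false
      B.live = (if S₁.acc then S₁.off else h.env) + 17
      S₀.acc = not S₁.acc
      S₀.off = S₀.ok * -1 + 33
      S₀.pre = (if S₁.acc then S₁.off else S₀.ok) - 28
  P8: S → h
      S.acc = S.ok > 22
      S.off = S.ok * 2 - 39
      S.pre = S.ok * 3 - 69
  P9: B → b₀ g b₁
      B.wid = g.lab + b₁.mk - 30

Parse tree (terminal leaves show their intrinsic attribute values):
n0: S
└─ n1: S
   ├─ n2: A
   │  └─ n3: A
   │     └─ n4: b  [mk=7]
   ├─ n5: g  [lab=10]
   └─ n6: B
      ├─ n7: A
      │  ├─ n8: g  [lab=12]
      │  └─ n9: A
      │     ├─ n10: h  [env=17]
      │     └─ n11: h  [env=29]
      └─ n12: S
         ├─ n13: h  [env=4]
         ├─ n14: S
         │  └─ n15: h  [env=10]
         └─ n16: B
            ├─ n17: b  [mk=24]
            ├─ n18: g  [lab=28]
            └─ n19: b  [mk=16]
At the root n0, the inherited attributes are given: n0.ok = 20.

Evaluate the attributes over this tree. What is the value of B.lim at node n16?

true

1. n0.ok = 20  [given at root]
2. n1.ok = 24  [S₀.ok * 2 - 16]
3. n2.env = true  [S.ok > 23]
4. n2.lab = "xw"  ["xw"]
5. n2.idx = -8  [S.ok * -2 + 40]
6. n3.env = false  [A₀.env == false]
7. n3.lab = "vq"  ["vq"]
8. n3.idx = 12  [len(A₀.lab) + 10]
9. n4.mk = 7  [terminal]
10. n3.depth = 12  [len(A.lab) + 10]
11. n2.depth = 27  [A₀.idx * 3 + 51]
12. n5.lab = 10  [terminal]
13. n6.lim = false  [g.lab > 10]
14. n6.live = 6  [g.lab * -2 + 26]
15. n7.env = false  [B.lim == true]
16. n7.lab = "ur"  ["ur"]
17. n7.idx = 11  [11]
18. n8.lab = 12  [terminal]
19. n9.env = true  [A₀.idx == 11]
20. n9.lab = "ury"  [A₀.lab ++ "y"]
21. n9.idx = 3  [A₀.idx - 8]
22. n10.env = 17  [terminal]
23. n11.env = 29  [terminal]
24. n9.depth = 27  [h₀.env + 10]
25. n7.depth = 25  [A₀.idx * -2 + 47]
26. n12.ok = 24  [B.live + 18]
27. n13.env = 4  [terminal]
28. n14.ok = 22  [h.env + 18]
29. n15.env = 10  [terminal]
30. n14.acc = false  [S.ok > 22]
31. n14.off = 5  [S.ok * 2 - 39]
32. n14.pre = -3  [S.ok * 3 - 69]
33. n16.lim = true  [S₁.acc == false]
34. n16.live = 21  [(if S₁.acc then S₁.off else h.env) + 17]
35. n17.mk = 24  [terminal]
36. n18.lab = 28  [terminal]
37. n19.mk = 16  [terminal]
38. n16.wid = 14  [g.lab + b₁.mk - 30]
39. n12.acc = true  [not S₁.acc]
40. n12.off = 9  [S₀.ok * -1 + 33]
41. n12.pre = -4  [(if S₁.acc then S₁.off else S₀.ok) - 28]
42. n6.wid = -9  [(if B.lim then S.pre else A.depth) - 34]
43. n1.acc = true  [B.wid > -10]
44. n1.off = 8  [B.wid + A.depth - 10]
45. n1.pre = 22  [A.depth - 5]
46. n0.acc = false  [S₁.acc == false]
47. n0.off = 19  [19]
48. n0.pre = 11  [S₀.ok - 9]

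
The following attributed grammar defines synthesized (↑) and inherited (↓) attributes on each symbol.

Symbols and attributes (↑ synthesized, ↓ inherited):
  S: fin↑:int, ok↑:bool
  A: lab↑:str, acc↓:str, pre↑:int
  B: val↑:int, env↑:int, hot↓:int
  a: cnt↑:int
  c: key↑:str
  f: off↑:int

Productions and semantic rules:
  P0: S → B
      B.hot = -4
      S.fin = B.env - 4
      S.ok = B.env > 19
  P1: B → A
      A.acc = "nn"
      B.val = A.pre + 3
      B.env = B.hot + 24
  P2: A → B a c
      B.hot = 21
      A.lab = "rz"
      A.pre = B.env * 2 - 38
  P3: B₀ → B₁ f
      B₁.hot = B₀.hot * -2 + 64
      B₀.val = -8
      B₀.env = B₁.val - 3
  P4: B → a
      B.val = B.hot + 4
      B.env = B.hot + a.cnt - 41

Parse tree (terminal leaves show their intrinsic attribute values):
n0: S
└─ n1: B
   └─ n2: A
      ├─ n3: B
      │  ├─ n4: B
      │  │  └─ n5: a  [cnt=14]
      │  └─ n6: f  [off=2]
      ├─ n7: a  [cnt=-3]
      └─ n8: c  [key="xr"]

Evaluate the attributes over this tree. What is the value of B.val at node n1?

1. n1.hot = -4  [-4]
2. n2.acc = "nn"  ["nn"]
3. n3.hot = 21  [21]
4. n4.hot = 22  [B₀.hot * -2 + 64]
5. n5.cnt = 14  [terminal]
6. n4.val = 26  [B.hot + 4]
7. n4.env = -5  [B.hot + a.cnt - 41]
8. n6.off = 2  [terminal]
9. n3.val = -8  [-8]
10. n3.env = 23  [B₁.val - 3]
11. n7.cnt = -3  [terminal]
12. n8.key = "xr"  [terminal]
13. n2.lab = "rz"  ["rz"]
14. n2.pre = 8  [B.env * 2 - 38]
15. n1.val = 11  [A.pre + 3]
16. n1.env = 20  [B.hot + 24]
17. n0.fin = 16  [B.env - 4]
18. n0.ok = true  [B.env > 19]

11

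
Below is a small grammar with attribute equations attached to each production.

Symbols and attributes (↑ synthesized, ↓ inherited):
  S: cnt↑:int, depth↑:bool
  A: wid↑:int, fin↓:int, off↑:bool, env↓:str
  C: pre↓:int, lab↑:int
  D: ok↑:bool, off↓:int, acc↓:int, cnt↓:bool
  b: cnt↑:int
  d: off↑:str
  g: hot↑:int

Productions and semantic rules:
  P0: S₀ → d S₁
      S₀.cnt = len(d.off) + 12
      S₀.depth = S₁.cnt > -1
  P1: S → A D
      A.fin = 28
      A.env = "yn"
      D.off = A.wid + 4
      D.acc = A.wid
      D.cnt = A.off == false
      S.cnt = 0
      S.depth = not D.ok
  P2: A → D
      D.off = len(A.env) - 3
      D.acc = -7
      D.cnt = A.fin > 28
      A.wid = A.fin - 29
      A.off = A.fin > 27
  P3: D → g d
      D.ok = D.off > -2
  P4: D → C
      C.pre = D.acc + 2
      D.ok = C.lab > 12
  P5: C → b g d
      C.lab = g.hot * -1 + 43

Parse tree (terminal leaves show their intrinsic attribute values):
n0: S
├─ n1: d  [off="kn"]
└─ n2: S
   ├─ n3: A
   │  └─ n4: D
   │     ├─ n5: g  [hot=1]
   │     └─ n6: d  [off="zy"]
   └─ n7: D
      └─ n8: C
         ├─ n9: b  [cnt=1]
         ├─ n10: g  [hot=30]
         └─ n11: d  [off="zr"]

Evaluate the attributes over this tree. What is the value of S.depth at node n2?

1. n1.off = "kn"  [terminal]
2. n3.fin = 28  [28]
3. n3.env = "yn"  ["yn"]
4. n4.off = -1  [len(A.env) - 3]
5. n4.acc = -7  [-7]
6. n4.cnt = false  [A.fin > 28]
7. n5.hot = 1  [terminal]
8. n6.off = "zy"  [terminal]
9. n4.ok = true  [D.off > -2]
10. n3.wid = -1  [A.fin - 29]
11. n3.off = true  [A.fin > 27]
12. n7.off = 3  [A.wid + 4]
13. n7.acc = -1  [A.wid]
14. n7.cnt = false  [A.off == false]
15. n8.pre = 1  [D.acc + 2]
16. n9.cnt = 1  [terminal]
17. n10.hot = 30  [terminal]
18. n11.off = "zr"  [terminal]
19. n8.lab = 13  [g.hot * -1 + 43]
20. n7.ok = true  [C.lab > 12]
21. n2.cnt = 0  [0]
22. n2.depth = false  [not D.ok]
23. n0.cnt = 14  [len(d.off) + 12]
24. n0.depth = true  [S₁.cnt > -1]

false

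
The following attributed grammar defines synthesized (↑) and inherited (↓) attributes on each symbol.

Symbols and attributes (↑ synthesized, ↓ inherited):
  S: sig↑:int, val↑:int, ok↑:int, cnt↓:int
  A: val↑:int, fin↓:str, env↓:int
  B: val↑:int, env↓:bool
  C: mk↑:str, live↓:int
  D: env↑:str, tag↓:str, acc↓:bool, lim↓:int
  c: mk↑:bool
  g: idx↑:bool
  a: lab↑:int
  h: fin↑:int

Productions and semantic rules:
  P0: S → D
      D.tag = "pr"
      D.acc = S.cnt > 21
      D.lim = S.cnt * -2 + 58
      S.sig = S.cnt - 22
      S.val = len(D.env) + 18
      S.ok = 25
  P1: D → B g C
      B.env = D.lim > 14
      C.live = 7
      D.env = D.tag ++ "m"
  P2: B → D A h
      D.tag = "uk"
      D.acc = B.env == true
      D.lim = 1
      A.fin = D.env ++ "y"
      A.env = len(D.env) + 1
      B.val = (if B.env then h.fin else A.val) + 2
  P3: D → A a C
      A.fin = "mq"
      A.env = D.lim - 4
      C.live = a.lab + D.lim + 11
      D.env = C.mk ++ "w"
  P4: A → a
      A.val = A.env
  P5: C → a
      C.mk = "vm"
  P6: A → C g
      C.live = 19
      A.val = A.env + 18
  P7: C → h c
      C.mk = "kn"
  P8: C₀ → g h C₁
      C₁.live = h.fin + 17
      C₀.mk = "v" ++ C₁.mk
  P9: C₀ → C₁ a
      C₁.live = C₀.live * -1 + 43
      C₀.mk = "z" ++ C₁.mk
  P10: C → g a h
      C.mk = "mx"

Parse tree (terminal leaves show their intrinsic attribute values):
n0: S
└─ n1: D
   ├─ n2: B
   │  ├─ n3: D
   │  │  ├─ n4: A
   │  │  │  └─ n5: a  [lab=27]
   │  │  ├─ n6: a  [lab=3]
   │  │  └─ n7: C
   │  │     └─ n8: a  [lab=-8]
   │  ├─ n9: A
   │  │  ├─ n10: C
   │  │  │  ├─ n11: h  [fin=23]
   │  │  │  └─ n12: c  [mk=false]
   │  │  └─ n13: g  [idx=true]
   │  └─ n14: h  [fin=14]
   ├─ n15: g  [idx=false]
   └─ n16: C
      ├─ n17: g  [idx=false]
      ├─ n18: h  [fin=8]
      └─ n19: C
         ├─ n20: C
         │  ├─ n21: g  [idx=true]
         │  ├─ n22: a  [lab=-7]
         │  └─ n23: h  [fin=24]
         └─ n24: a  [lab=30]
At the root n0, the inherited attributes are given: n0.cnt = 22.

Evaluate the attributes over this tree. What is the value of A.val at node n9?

1. n0.cnt = 22  [given at root]
2. n1.tag = "pr"  ["pr"]
3. n1.acc = true  [S.cnt > 21]
4. n1.lim = 14  [S.cnt * -2 + 58]
5. n2.env = false  [D.lim > 14]
6. n3.tag = "uk"  ["uk"]
7. n3.acc = false  [B.env == true]
8. n3.lim = 1  [1]
9. n4.fin = "mq"  ["mq"]
10. n4.env = -3  [D.lim - 4]
11. n5.lab = 27  [terminal]
12. n4.val = -3  [A.env]
13. n6.lab = 3  [terminal]
14. n7.live = 15  [a.lab + D.lim + 11]
15. n8.lab = -8  [terminal]
16. n7.mk = "vm"  ["vm"]
17. n3.env = "vmw"  [C.mk ++ "w"]
18. n9.fin = "vmwy"  [D.env ++ "y"]
19. n9.env = 4  [len(D.env) + 1]
20. n10.live = 19  [19]
21. n11.fin = 23  [terminal]
22. n12.mk = false  [terminal]
23. n10.mk = "kn"  ["kn"]
24. n13.idx = true  [terminal]
25. n9.val = 22  [A.env + 18]
26. n14.fin = 14  [terminal]
27. n2.val = 24  [(if B.env then h.fin else A.val) + 2]
28. n15.idx = false  [terminal]
29. n16.live = 7  [7]
30. n17.idx = false  [terminal]
31. n18.fin = 8  [terminal]
32. n19.live = 25  [h.fin + 17]
33. n20.live = 18  [C₀.live * -1 + 43]
34. n21.idx = true  [terminal]
35. n22.lab = -7  [terminal]
36. n23.fin = 24  [terminal]
37. n20.mk = "mx"  ["mx"]
38. n24.lab = 30  [terminal]
39. n19.mk = "zmx"  ["z" ++ C₁.mk]
40. n16.mk = "vzmx"  ["v" ++ C₁.mk]
41. n1.env = "prm"  [D.tag ++ "m"]
42. n0.sig = 0  [S.cnt - 22]
43. n0.val = 21  [len(D.env) + 18]
44. n0.ok = 25  [25]

22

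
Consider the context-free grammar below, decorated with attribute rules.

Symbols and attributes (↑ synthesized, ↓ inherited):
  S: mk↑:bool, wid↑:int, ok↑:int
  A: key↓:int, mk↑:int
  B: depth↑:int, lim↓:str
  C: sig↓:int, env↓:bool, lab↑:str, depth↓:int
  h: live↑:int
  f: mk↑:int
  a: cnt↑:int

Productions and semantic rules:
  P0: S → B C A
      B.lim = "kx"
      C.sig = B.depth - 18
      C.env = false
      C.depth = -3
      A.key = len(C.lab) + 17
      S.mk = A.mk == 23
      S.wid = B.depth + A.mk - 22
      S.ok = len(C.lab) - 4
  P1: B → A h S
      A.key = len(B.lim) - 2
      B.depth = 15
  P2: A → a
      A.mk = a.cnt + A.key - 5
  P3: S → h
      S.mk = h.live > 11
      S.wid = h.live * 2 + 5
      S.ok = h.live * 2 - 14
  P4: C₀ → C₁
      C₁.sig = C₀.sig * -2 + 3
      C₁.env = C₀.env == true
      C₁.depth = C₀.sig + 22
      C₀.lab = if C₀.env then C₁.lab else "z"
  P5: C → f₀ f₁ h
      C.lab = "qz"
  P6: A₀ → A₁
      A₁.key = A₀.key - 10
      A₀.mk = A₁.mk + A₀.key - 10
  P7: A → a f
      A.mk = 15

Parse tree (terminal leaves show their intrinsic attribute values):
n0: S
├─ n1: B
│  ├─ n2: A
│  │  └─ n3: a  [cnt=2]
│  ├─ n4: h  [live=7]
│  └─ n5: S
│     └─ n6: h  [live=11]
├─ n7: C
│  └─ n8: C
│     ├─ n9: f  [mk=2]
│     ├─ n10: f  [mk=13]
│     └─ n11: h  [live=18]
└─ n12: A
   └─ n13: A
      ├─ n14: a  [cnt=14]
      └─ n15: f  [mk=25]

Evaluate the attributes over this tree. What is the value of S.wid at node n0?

1. n1.lim = "kx"  ["kx"]
2. n2.key = 0  [len(B.lim) - 2]
3. n3.cnt = 2  [terminal]
4. n2.mk = -3  [a.cnt + A.key - 5]
5. n4.live = 7  [terminal]
6. n6.live = 11  [terminal]
7. n5.mk = false  [h.live > 11]
8. n5.wid = 27  [h.live * 2 + 5]
9. n5.ok = 8  [h.live * 2 - 14]
10. n1.depth = 15  [15]
11. n7.sig = -3  [B.depth - 18]
12. n7.env = false  [false]
13. n7.depth = -3  [-3]
14. n8.sig = 9  [C₀.sig * -2 + 3]
15. n8.env = false  [C₀.env == true]
16. n8.depth = 19  [C₀.sig + 22]
17. n9.mk = 2  [terminal]
18. n10.mk = 13  [terminal]
19. n11.live = 18  [terminal]
20. n8.lab = "qz"  ["qz"]
21. n7.lab = "z"  [if C₀.env then C₁.lab else "z"]
22. n12.key = 18  [len(C.lab) + 17]
23. n13.key = 8  [A₀.key - 10]
24. n14.cnt = 14  [terminal]
25. n15.mk = 25  [terminal]
26. n13.mk = 15  [15]
27. n12.mk = 23  [A₁.mk + A₀.key - 10]
28. n0.mk = true  [A.mk == 23]
29. n0.wid = 16  [B.depth + A.mk - 22]
30. n0.ok = -3  [len(C.lab) - 4]

16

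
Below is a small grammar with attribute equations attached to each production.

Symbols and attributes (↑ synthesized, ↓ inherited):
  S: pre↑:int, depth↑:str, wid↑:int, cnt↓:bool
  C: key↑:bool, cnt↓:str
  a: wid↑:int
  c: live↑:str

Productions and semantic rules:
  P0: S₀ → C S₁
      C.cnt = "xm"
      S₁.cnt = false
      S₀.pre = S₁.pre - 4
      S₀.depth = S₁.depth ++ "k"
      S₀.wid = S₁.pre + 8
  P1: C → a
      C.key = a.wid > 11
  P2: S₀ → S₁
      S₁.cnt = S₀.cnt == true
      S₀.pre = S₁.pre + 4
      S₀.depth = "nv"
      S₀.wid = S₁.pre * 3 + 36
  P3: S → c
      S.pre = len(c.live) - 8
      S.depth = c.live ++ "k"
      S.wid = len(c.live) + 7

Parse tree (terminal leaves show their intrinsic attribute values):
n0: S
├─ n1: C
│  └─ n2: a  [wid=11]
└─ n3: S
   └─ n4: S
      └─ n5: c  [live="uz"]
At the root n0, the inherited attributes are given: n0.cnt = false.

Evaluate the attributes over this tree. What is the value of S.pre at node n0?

1. n0.cnt = false  [given at root]
2. n1.cnt = "xm"  ["xm"]
3. n2.wid = 11  [terminal]
4. n1.key = false  [a.wid > 11]
5. n3.cnt = false  [false]
6. n4.cnt = false  [S₀.cnt == true]
7. n5.live = "uz"  [terminal]
8. n4.pre = -6  [len(c.live) - 8]
9. n4.depth = "uzk"  [c.live ++ "k"]
10. n4.wid = 9  [len(c.live) + 7]
11. n3.pre = -2  [S₁.pre + 4]
12. n3.depth = "nv"  ["nv"]
13. n3.wid = 18  [S₁.pre * 3 + 36]
14. n0.pre = -6  [S₁.pre - 4]
15. n0.depth = "nvk"  [S₁.depth ++ "k"]
16. n0.wid = 6  [S₁.pre + 8]

-6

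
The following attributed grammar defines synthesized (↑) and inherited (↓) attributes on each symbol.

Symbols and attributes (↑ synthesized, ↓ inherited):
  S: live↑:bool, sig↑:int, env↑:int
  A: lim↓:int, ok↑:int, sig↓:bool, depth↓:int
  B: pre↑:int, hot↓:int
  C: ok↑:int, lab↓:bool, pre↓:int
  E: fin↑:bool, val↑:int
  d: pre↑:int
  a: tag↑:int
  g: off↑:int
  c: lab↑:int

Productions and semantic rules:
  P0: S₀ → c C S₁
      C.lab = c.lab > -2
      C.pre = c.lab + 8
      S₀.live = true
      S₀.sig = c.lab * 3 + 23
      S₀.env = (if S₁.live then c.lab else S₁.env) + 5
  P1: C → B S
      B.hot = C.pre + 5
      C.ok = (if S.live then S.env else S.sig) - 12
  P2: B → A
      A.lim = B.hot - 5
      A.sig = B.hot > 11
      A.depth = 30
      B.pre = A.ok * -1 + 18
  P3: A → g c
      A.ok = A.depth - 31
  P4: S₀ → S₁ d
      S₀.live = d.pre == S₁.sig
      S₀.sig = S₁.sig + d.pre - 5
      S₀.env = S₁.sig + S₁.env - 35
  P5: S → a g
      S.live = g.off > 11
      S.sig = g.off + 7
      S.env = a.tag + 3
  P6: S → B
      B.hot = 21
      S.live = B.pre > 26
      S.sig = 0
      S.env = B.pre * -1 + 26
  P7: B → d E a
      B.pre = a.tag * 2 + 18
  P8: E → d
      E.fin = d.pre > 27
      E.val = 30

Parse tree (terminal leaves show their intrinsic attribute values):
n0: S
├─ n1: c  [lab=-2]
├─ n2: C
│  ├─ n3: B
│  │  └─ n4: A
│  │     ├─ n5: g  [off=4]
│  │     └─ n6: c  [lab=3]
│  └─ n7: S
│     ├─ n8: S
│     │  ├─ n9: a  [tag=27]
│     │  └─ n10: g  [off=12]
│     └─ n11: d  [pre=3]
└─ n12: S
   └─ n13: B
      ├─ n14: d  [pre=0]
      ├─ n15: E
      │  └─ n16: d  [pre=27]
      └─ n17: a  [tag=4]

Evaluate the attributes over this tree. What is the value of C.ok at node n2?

5

1. n1.lab = -2  [terminal]
2. n2.lab = false  [c.lab > -2]
3. n2.pre = 6  [c.lab + 8]
4. n3.hot = 11  [C.pre + 5]
5. n4.lim = 6  [B.hot - 5]
6. n4.sig = false  [B.hot > 11]
7. n4.depth = 30  [30]
8. n5.off = 4  [terminal]
9. n6.lab = 3  [terminal]
10. n4.ok = -1  [A.depth - 31]
11. n3.pre = 19  [A.ok * -1 + 18]
12. n9.tag = 27  [terminal]
13. n10.off = 12  [terminal]
14. n8.live = true  [g.off > 11]
15. n8.sig = 19  [g.off + 7]
16. n8.env = 30  [a.tag + 3]
17. n11.pre = 3  [terminal]
18. n7.live = false  [d.pre == S₁.sig]
19. n7.sig = 17  [S₁.sig + d.pre - 5]
20. n7.env = 14  [S₁.sig + S₁.env - 35]
21. n2.ok = 5  [(if S.live then S.env else S.sig) - 12]
22. n13.hot = 21  [21]
23. n14.pre = 0  [terminal]
24. n16.pre = 27  [terminal]
25. n15.fin = false  [d.pre > 27]
26. n15.val = 30  [30]
27. n17.tag = 4  [terminal]
28. n13.pre = 26  [a.tag * 2 + 18]
29. n12.live = false  [B.pre > 26]
30. n12.sig = 0  [0]
31. n12.env = 0  [B.pre * -1 + 26]
32. n0.live = true  [true]
33. n0.sig = 17  [c.lab * 3 + 23]
34. n0.env = 5  [(if S₁.live then c.lab else S₁.env) + 5]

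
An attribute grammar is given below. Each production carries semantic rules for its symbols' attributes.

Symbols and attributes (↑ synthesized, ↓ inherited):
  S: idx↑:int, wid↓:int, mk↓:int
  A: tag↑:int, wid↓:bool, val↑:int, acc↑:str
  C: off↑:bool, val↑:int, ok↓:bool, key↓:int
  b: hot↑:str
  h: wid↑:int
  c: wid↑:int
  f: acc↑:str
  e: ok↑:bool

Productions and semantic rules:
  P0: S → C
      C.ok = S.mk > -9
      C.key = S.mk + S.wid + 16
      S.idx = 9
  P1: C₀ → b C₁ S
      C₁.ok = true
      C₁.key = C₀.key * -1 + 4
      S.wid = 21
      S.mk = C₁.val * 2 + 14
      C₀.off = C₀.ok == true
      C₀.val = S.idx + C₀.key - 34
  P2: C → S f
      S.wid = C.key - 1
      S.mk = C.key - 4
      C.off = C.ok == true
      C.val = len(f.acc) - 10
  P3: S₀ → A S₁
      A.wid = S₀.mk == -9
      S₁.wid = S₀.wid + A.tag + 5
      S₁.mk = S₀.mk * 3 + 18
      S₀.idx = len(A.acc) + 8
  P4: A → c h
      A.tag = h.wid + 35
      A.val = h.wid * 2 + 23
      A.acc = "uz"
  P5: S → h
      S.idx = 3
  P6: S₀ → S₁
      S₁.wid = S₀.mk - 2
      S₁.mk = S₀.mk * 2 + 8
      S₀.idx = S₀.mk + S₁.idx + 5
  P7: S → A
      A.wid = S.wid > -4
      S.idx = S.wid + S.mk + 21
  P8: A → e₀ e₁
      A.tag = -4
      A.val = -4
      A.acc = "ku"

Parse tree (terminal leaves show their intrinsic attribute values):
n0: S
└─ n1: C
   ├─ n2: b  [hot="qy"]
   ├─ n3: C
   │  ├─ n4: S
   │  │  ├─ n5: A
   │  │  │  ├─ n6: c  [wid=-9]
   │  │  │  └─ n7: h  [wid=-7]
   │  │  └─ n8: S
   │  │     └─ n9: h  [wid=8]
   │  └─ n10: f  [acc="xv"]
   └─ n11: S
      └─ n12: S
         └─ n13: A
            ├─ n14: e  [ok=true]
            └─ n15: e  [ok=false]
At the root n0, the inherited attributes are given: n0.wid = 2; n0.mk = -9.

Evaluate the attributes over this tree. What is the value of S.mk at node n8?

-9

1. n0.wid = 2  [given at root]
2. n0.mk = -9  [given at root]
3. n1.ok = false  [S.mk > -9]
4. n1.key = 9  [S.mk + S.wid + 16]
5. n2.hot = "qy"  [terminal]
6. n3.ok = true  [true]
7. n3.key = -5  [C₀.key * -1 + 4]
8. n4.wid = -6  [C.key - 1]
9. n4.mk = -9  [C.key - 4]
10. n5.wid = true  [S₀.mk == -9]
11. n6.wid = -9  [terminal]
12. n7.wid = -7  [terminal]
13. n5.tag = 28  [h.wid + 35]
14. n5.val = 9  [h.wid * 2 + 23]
15. n5.acc = "uz"  ["uz"]
16. n8.wid = 27  [S₀.wid + A.tag + 5]
17. n8.mk = -9  [S₀.mk * 3 + 18]
18. n9.wid = 8  [terminal]
19. n8.idx = 3  [3]
20. n4.idx = 10  [len(A.acc) + 8]
21. n10.acc = "xv"  [terminal]
22. n3.off = true  [C.ok == true]
23. n3.val = -8  [len(f.acc) - 10]
24. n11.wid = 21  [21]
25. n11.mk = -2  [C₁.val * 2 + 14]
26. n12.wid = -4  [S₀.mk - 2]
27. n12.mk = 4  [S₀.mk * 2 + 8]
28. n13.wid = false  [S.wid > -4]
29. n14.ok = true  [terminal]
30. n15.ok = false  [terminal]
31. n13.tag = -4  [-4]
32. n13.val = -4  [-4]
33. n13.acc = "ku"  ["ku"]
34. n12.idx = 21  [S.wid + S.mk + 21]
35. n11.idx = 24  [S₀.mk + S₁.idx + 5]
36. n1.off = false  [C₀.ok == true]
37. n1.val = -1  [S.idx + C₀.key - 34]
38. n0.idx = 9  [9]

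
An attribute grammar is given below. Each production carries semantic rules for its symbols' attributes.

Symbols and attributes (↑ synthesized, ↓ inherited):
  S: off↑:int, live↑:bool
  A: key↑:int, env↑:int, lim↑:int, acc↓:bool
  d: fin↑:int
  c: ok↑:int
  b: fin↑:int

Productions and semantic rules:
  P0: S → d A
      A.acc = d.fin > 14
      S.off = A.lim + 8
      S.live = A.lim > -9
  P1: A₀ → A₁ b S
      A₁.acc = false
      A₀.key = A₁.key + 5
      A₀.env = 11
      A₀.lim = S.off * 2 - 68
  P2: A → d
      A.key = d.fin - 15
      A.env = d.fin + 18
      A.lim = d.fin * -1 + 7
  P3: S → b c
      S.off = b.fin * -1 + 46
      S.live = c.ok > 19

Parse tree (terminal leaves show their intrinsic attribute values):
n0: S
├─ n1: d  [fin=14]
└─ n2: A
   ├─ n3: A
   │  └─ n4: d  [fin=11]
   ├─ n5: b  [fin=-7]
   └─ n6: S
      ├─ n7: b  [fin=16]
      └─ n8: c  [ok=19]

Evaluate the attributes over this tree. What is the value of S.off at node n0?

0

1. n1.fin = 14  [terminal]
2. n2.acc = false  [d.fin > 14]
3. n3.acc = false  [false]
4. n4.fin = 11  [terminal]
5. n3.key = -4  [d.fin - 15]
6. n3.env = 29  [d.fin + 18]
7. n3.lim = -4  [d.fin * -1 + 7]
8. n5.fin = -7  [terminal]
9. n7.fin = 16  [terminal]
10. n8.ok = 19  [terminal]
11. n6.off = 30  [b.fin * -1 + 46]
12. n6.live = false  [c.ok > 19]
13. n2.key = 1  [A₁.key + 5]
14. n2.env = 11  [11]
15. n2.lim = -8  [S.off * 2 - 68]
16. n0.off = 0  [A.lim + 8]
17. n0.live = true  [A.lim > -9]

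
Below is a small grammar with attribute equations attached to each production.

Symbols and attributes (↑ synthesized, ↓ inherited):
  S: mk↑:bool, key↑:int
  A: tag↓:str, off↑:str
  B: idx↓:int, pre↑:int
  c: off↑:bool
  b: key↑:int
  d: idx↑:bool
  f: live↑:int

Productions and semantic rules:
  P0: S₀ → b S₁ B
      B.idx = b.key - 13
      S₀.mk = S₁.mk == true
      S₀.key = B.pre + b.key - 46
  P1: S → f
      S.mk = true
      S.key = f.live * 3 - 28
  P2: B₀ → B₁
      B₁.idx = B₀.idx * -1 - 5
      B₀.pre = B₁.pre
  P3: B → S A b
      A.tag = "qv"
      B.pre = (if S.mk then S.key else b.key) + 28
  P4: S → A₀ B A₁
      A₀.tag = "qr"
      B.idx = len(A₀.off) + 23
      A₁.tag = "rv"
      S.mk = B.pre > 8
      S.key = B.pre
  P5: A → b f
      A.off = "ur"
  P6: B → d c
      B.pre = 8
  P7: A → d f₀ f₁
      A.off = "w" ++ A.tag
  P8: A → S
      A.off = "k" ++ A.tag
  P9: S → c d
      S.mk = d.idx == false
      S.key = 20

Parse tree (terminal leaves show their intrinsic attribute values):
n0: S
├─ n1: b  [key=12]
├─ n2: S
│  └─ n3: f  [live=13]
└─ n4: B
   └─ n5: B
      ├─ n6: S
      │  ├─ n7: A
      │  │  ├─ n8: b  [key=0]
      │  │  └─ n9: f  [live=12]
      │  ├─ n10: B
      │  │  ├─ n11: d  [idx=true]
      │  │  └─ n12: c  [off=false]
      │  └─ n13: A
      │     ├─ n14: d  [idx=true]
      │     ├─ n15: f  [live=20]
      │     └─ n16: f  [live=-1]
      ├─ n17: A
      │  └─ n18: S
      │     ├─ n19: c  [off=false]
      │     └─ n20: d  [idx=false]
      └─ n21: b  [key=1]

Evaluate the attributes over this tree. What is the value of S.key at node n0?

1. n1.key = 12  [terminal]
2. n3.live = 13  [terminal]
3. n2.mk = true  [true]
4. n2.key = 11  [f.live * 3 - 28]
5. n4.idx = -1  [b.key - 13]
6. n5.idx = -4  [B₀.idx * -1 - 5]
7. n7.tag = "qr"  ["qr"]
8. n8.key = 0  [terminal]
9. n9.live = 12  [terminal]
10. n7.off = "ur"  ["ur"]
11. n10.idx = 25  [len(A₀.off) + 23]
12. n11.idx = true  [terminal]
13. n12.off = false  [terminal]
14. n10.pre = 8  [8]
15. n13.tag = "rv"  ["rv"]
16. n14.idx = true  [terminal]
17. n15.live = 20  [terminal]
18. n16.live = -1  [terminal]
19. n13.off = "wrv"  ["w" ++ A.tag]
20. n6.mk = false  [B.pre > 8]
21. n6.key = 8  [B.pre]
22. n17.tag = "qv"  ["qv"]
23. n19.off = false  [terminal]
24. n20.idx = false  [terminal]
25. n18.mk = true  [d.idx == false]
26. n18.key = 20  [20]
27. n17.off = "kqv"  ["k" ++ A.tag]
28. n21.key = 1  [terminal]
29. n5.pre = 29  [(if S.mk then S.key else b.key) + 28]
30. n4.pre = 29  [B₁.pre]
31. n0.mk = true  [S₁.mk == true]
32. n0.key = -5  [B.pre + b.key - 46]

-5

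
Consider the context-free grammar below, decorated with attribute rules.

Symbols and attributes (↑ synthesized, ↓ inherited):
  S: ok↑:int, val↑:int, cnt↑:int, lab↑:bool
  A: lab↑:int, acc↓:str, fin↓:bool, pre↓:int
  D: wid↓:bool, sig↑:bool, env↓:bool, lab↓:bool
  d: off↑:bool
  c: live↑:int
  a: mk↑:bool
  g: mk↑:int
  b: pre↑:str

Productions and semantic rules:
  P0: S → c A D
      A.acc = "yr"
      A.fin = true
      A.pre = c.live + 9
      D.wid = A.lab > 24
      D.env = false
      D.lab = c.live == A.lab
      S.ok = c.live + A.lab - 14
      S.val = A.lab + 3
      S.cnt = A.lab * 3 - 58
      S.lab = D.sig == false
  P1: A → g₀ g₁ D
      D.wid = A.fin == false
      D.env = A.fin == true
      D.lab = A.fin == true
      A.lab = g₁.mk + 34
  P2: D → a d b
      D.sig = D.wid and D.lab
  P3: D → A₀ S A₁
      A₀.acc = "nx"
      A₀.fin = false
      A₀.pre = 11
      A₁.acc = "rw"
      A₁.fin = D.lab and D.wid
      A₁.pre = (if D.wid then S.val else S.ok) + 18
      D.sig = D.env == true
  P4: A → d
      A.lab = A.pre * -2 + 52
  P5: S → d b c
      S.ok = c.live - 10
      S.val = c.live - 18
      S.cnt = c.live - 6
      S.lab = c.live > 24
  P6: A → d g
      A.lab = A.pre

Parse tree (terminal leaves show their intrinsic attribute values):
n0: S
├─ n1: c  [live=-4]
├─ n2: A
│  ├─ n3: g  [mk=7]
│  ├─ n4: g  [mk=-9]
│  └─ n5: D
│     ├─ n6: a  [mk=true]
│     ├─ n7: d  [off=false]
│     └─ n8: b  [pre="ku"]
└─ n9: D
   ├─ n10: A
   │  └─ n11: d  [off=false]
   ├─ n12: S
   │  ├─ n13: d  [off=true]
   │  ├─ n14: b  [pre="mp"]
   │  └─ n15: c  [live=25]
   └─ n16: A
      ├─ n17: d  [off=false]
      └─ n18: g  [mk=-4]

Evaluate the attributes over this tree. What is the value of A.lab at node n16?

1. n1.live = -4  [terminal]
2. n2.acc = "yr"  ["yr"]
3. n2.fin = true  [true]
4. n2.pre = 5  [c.live + 9]
5. n3.mk = 7  [terminal]
6. n4.mk = -9  [terminal]
7. n5.wid = false  [A.fin == false]
8. n5.env = true  [A.fin == true]
9. n5.lab = true  [A.fin == true]
10. n6.mk = true  [terminal]
11. n7.off = false  [terminal]
12. n8.pre = "ku"  [terminal]
13. n5.sig = false  [D.wid and D.lab]
14. n2.lab = 25  [g₁.mk + 34]
15. n9.wid = true  [A.lab > 24]
16. n9.env = false  [false]
17. n9.lab = false  [c.live == A.lab]
18. n10.acc = "nx"  ["nx"]
19. n10.fin = false  [false]
20. n10.pre = 11  [11]
21. n11.off = false  [terminal]
22. n10.lab = 30  [A.pre * -2 + 52]
23. n13.off = true  [terminal]
24. n14.pre = "mp"  [terminal]
25. n15.live = 25  [terminal]
26. n12.ok = 15  [c.live - 10]
27. n12.val = 7  [c.live - 18]
28. n12.cnt = 19  [c.live - 6]
29. n12.lab = true  [c.live > 24]
30. n16.acc = "rw"  ["rw"]
31. n16.fin = false  [D.lab and D.wid]
32. n16.pre = 25  [(if D.wid then S.val else S.ok) + 18]
33. n17.off = false  [terminal]
34. n18.mk = -4  [terminal]
35. n16.lab = 25  [A.pre]
36. n9.sig = false  [D.env == true]
37. n0.ok = 7  [c.live + A.lab - 14]
38. n0.val = 28  [A.lab + 3]
39. n0.cnt = 17  [A.lab * 3 - 58]
40. n0.lab = true  [D.sig == false]

25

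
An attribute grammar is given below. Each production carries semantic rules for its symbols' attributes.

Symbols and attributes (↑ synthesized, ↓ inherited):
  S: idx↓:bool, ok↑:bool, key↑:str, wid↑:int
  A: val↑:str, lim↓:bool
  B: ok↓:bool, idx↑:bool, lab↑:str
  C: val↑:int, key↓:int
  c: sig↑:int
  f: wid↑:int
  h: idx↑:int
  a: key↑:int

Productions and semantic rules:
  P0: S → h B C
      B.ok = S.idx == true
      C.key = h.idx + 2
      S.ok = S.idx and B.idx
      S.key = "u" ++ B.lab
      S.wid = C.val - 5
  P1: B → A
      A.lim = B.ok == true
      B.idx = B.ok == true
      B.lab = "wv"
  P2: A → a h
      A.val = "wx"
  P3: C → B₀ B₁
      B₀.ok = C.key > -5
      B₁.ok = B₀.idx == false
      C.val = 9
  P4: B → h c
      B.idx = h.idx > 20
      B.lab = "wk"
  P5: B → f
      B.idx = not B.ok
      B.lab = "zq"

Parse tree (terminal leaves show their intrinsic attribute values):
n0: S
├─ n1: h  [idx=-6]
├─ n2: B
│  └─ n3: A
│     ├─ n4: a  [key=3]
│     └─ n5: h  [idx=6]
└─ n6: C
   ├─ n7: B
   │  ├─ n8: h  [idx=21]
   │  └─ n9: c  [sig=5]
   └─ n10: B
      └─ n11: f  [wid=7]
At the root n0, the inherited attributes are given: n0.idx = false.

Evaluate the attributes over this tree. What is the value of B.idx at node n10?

1. n0.idx = false  [given at root]
2. n1.idx = -6  [terminal]
3. n2.ok = false  [S.idx == true]
4. n3.lim = false  [B.ok == true]
5. n4.key = 3  [terminal]
6. n5.idx = 6  [terminal]
7. n3.val = "wx"  ["wx"]
8. n2.idx = false  [B.ok == true]
9. n2.lab = "wv"  ["wv"]
10. n6.key = -4  [h.idx + 2]
11. n7.ok = true  [C.key > -5]
12. n8.idx = 21  [terminal]
13. n9.sig = 5  [terminal]
14. n7.idx = true  [h.idx > 20]
15. n7.lab = "wk"  ["wk"]
16. n10.ok = false  [B₀.idx == false]
17. n11.wid = 7  [terminal]
18. n10.idx = true  [not B.ok]
19. n10.lab = "zq"  ["zq"]
20. n6.val = 9  [9]
21. n0.ok = false  [S.idx and B.idx]
22. n0.key = "uwv"  ["u" ++ B.lab]
23. n0.wid = 4  [C.val - 5]

true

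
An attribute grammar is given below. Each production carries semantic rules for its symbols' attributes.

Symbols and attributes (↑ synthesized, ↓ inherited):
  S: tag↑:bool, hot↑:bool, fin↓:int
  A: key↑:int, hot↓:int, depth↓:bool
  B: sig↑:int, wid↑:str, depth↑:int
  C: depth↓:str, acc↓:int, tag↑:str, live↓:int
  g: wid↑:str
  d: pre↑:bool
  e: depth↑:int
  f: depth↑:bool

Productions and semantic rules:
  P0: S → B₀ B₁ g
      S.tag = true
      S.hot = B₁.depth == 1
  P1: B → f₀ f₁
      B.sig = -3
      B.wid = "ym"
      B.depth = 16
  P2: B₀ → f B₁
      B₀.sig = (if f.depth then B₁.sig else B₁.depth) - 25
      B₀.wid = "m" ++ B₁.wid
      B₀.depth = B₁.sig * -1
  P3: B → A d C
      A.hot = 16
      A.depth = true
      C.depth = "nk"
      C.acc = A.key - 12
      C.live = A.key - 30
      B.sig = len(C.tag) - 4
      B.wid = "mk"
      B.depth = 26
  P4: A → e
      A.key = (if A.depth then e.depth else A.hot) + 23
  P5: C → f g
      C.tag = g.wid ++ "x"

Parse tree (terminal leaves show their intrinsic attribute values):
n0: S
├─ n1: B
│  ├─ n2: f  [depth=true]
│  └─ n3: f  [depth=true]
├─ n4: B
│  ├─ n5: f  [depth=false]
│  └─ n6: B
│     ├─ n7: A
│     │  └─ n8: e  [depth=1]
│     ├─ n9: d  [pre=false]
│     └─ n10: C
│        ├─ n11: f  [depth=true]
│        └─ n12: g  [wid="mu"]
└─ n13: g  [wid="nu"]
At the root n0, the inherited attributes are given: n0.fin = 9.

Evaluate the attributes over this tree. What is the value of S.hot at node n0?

1. n0.fin = 9  [given at root]
2. n2.depth = true  [terminal]
3. n3.depth = true  [terminal]
4. n1.sig = -3  [-3]
5. n1.wid = "ym"  ["ym"]
6. n1.depth = 16  [16]
7. n5.depth = false  [terminal]
8. n7.hot = 16  [16]
9. n7.depth = true  [true]
10. n8.depth = 1  [terminal]
11. n7.key = 24  [(if A.depth then e.depth else A.hot) + 23]
12. n9.pre = false  [terminal]
13. n10.depth = "nk"  ["nk"]
14. n10.acc = 12  [A.key - 12]
15. n10.live = -6  [A.key - 30]
16. n11.depth = true  [terminal]
17. n12.wid = "mu"  [terminal]
18. n10.tag = "mux"  [g.wid ++ "x"]
19. n6.sig = -1  [len(C.tag) - 4]
20. n6.wid = "mk"  ["mk"]
21. n6.depth = 26  [26]
22. n4.sig = 1  [(if f.depth then B₁.sig else B₁.depth) - 25]
23. n4.wid = "mmk"  ["m" ++ B₁.wid]
24. n4.depth = 1  [B₁.sig * -1]
25. n13.wid = "nu"  [terminal]
26. n0.tag = true  [true]
27. n0.hot = true  [B₁.depth == 1]

true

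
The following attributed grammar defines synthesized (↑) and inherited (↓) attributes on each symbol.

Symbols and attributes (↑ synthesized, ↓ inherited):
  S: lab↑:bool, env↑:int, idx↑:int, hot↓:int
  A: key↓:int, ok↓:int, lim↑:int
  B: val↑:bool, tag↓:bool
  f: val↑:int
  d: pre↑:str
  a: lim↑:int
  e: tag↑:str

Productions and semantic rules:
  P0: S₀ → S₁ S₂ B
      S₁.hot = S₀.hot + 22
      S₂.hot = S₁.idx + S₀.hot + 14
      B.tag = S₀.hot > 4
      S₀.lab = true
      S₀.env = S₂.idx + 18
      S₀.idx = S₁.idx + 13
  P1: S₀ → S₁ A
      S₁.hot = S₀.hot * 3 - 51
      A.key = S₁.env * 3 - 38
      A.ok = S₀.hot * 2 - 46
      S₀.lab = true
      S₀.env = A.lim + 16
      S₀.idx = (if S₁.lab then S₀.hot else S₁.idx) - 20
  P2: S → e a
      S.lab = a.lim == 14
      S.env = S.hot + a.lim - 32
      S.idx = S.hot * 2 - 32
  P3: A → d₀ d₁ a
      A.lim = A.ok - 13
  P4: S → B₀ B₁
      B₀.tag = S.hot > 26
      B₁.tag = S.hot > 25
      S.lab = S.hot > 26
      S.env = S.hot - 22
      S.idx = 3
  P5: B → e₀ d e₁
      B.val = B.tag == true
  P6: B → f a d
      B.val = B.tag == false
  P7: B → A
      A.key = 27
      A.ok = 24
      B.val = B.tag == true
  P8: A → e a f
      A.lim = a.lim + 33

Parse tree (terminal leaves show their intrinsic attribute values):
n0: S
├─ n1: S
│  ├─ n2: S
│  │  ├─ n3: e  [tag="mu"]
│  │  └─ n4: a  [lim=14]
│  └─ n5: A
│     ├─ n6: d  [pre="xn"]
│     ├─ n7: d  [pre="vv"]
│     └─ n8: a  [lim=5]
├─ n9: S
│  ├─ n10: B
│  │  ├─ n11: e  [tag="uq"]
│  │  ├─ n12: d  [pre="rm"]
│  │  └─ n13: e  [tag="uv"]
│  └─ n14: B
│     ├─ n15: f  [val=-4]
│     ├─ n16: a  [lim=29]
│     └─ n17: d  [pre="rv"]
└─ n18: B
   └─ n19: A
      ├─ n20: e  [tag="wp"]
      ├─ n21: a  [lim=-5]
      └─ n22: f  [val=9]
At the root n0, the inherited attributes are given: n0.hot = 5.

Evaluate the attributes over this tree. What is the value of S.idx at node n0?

1. n0.hot = 5  [given at root]
2. n1.hot = 27  [S₀.hot + 22]
3. n2.hot = 30  [S₀.hot * 3 - 51]
4. n3.tag = "mu"  [terminal]
5. n4.lim = 14  [terminal]
6. n2.lab = true  [a.lim == 14]
7. n2.env = 12  [S.hot + a.lim - 32]
8. n2.idx = 28  [S.hot * 2 - 32]
9. n5.key = -2  [S₁.env * 3 - 38]
10. n5.ok = 8  [S₀.hot * 2 - 46]
11. n6.pre = "xn"  [terminal]
12. n7.pre = "vv"  [terminal]
13. n8.lim = 5  [terminal]
14. n5.lim = -5  [A.ok - 13]
15. n1.lab = true  [true]
16. n1.env = 11  [A.lim + 16]
17. n1.idx = 7  [(if S₁.lab then S₀.hot else S₁.idx) - 20]
18. n9.hot = 26  [S₁.idx + S₀.hot + 14]
19. n10.tag = false  [S.hot > 26]
20. n11.tag = "uq"  [terminal]
21. n12.pre = "rm"  [terminal]
22. n13.tag = "uv"  [terminal]
23. n10.val = false  [B.tag == true]
24. n14.tag = true  [S.hot > 25]
25. n15.val = -4  [terminal]
26. n16.lim = 29  [terminal]
27. n17.pre = "rv"  [terminal]
28. n14.val = false  [B.tag == false]
29. n9.lab = false  [S.hot > 26]
30. n9.env = 4  [S.hot - 22]
31. n9.idx = 3  [3]
32. n18.tag = true  [S₀.hot > 4]
33. n19.key = 27  [27]
34. n19.ok = 24  [24]
35. n20.tag = "wp"  [terminal]
36. n21.lim = -5  [terminal]
37. n22.val = 9  [terminal]
38. n19.lim = 28  [a.lim + 33]
39. n18.val = true  [B.tag == true]
40. n0.lab = true  [true]
41. n0.env = 21  [S₂.idx + 18]
42. n0.idx = 20  [S₁.idx + 13]

20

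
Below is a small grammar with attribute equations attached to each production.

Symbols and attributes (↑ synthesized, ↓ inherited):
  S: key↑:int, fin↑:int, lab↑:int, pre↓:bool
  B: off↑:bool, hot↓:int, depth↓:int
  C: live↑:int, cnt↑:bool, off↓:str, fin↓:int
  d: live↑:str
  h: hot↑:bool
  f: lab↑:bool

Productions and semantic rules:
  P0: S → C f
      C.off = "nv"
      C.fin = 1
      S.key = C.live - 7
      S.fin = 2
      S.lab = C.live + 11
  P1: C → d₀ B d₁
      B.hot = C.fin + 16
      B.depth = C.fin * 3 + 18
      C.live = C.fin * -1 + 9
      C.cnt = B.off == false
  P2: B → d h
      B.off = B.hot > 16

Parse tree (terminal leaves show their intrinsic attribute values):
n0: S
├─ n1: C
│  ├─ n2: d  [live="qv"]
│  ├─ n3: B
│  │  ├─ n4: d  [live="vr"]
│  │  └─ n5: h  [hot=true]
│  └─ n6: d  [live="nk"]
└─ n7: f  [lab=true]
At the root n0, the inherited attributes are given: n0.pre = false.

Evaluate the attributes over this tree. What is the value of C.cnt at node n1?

false

1. n0.pre = false  [given at root]
2. n1.off = "nv"  ["nv"]
3. n1.fin = 1  [1]
4. n2.live = "qv"  [terminal]
5. n3.hot = 17  [C.fin + 16]
6. n3.depth = 21  [C.fin * 3 + 18]
7. n4.live = "vr"  [terminal]
8. n5.hot = true  [terminal]
9. n3.off = true  [B.hot > 16]
10. n6.live = "nk"  [terminal]
11. n1.live = 8  [C.fin * -1 + 9]
12. n1.cnt = false  [B.off == false]
13. n7.lab = true  [terminal]
14. n0.key = 1  [C.live - 7]
15. n0.fin = 2  [2]
16. n0.lab = 19  [C.live + 11]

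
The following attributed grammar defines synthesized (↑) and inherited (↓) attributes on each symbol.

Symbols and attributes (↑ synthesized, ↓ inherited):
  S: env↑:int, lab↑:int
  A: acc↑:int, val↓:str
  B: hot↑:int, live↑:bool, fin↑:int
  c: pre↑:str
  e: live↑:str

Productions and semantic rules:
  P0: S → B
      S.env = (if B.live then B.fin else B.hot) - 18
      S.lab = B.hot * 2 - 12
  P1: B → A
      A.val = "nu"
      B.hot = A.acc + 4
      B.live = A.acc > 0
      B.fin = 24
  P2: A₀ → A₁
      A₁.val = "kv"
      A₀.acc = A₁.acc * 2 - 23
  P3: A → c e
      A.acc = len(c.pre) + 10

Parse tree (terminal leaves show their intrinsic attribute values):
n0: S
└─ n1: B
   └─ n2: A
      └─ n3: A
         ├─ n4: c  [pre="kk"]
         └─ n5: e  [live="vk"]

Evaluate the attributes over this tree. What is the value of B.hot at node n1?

5

1. n2.val = "nu"  ["nu"]
2. n3.val = "kv"  ["kv"]
3. n4.pre = "kk"  [terminal]
4. n5.live = "vk"  [terminal]
5. n3.acc = 12  [len(c.pre) + 10]
6. n2.acc = 1  [A₁.acc * 2 - 23]
7. n1.hot = 5  [A.acc + 4]
8. n1.live = true  [A.acc > 0]
9. n1.fin = 24  [24]
10. n0.env = 6  [(if B.live then B.fin else B.hot) - 18]
11. n0.lab = -2  [B.hot * 2 - 12]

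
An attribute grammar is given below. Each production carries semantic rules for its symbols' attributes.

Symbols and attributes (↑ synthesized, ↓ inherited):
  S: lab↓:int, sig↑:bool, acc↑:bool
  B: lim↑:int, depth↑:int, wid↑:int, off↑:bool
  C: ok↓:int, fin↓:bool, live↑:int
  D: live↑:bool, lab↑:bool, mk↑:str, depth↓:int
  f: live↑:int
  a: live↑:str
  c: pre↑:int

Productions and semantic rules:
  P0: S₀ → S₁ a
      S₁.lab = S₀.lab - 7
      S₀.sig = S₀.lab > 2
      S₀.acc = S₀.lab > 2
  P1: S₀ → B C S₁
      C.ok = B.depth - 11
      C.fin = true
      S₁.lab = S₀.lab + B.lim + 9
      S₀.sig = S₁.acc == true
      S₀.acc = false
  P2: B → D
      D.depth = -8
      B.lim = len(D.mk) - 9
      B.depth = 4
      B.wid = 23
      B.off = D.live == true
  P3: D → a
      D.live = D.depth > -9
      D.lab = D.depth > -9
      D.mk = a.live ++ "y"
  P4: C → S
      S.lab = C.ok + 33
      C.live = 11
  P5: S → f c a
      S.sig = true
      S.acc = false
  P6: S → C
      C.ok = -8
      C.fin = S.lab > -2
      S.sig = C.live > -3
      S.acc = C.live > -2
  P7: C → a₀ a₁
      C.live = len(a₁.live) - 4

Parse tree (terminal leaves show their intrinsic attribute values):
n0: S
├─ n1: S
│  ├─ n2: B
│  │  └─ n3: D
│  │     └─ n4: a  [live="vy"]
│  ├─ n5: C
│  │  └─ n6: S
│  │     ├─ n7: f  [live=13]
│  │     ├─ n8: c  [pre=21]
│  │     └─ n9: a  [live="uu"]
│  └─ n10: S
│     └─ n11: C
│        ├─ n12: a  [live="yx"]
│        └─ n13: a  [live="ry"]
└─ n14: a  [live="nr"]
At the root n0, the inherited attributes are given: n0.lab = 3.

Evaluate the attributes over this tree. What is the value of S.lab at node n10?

-1

1. n0.lab = 3  [given at root]
2. n1.lab = -4  [S₀.lab - 7]
3. n3.depth = -8  [-8]
4. n4.live = "vy"  [terminal]
5. n3.live = true  [D.depth > -9]
6. n3.lab = true  [D.depth > -9]
7. n3.mk = "vyy"  [a.live ++ "y"]
8. n2.lim = -6  [len(D.mk) - 9]
9. n2.depth = 4  [4]
10. n2.wid = 23  [23]
11. n2.off = true  [D.live == true]
12. n5.ok = -7  [B.depth - 11]
13. n5.fin = true  [true]
14. n6.lab = 26  [C.ok + 33]
15. n7.live = 13  [terminal]
16. n8.pre = 21  [terminal]
17. n9.live = "uu"  [terminal]
18. n6.sig = true  [true]
19. n6.acc = false  [false]
20. n5.live = 11  [11]
21. n10.lab = -1  [S₀.lab + B.lim + 9]
22. n11.ok = -8  [-8]
23. n11.fin = true  [S.lab > -2]
24. n12.live = "yx"  [terminal]
25. n13.live = "ry"  [terminal]
26. n11.live = -2  [len(a₁.live) - 4]
27. n10.sig = true  [C.live > -3]
28. n10.acc = false  [C.live > -2]
29. n1.sig = false  [S₁.acc == true]
30. n1.acc = false  [false]
31. n14.live = "nr"  [terminal]
32. n0.sig = true  [S₀.lab > 2]
33. n0.acc = true  [S₀.lab > 2]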